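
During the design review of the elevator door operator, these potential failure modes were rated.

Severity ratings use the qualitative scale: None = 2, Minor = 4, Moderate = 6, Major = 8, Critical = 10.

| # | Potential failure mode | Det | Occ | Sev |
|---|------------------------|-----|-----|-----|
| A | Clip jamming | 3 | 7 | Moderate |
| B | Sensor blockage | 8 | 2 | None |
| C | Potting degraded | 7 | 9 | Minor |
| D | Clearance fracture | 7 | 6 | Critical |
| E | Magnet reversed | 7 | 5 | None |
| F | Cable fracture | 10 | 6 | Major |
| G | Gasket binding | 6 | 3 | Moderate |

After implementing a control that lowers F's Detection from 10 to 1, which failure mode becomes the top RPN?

D

RPN = Severity × Occurrence × Detection:
  A: 6 × 7 × 3 = 126
  B: 2 × 2 × 8 = 32
  C: 4 × 9 × 7 = 252
  D: 10 × 6 × 7 = 420
  E: 2 × 5 × 7 = 70
  F: 8 × 6 × 10 = 480
  G: 6 × 3 × 6 = 108
After action: F → 8 × 6 × 1 = 48.
Revised RPNs: D=420, C=252, A=126, G=108, E=70, F=48, B=32.
Highest is now D (420).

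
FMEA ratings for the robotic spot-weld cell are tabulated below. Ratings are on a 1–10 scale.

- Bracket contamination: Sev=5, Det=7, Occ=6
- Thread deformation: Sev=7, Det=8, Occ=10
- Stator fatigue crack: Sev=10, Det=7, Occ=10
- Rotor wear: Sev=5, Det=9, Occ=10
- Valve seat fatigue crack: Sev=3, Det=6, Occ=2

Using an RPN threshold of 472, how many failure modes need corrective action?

2

RPN = Severity × Occurrence × Detection:
  Bracket contamination: 5 × 6 × 7 = 210
  Thread deformation: 7 × 10 × 8 = 560
  Stator fatigue crack: 10 × 10 × 7 = 700
  Rotor wear: 5 × 10 × 9 = 450
  Valve seat fatigue crack: 3 × 2 × 6 = 36
Modes with RPN ≥ 472: Thread deformation (560), Stator fatigue crack (700) → 2.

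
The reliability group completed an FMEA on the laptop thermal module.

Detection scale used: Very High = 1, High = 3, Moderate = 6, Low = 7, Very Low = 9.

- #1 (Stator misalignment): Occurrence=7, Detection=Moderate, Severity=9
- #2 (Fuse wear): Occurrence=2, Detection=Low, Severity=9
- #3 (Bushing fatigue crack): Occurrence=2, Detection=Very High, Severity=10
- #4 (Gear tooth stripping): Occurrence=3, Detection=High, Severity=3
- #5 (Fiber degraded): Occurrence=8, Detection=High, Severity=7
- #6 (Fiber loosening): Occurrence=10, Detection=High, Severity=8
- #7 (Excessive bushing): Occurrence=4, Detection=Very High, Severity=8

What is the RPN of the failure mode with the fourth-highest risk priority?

RPN = Severity × Occurrence × Detection:
  #1: 9 × 7 × 6 = 378
  #2: 9 × 2 × 7 = 126
  #3: 10 × 2 × 1 = 20
  #4: 3 × 3 × 3 = 27
  #5: 7 × 8 × 3 = 168
  #6: 8 × 10 × 3 = 240
  #7: 8 × 4 × 1 = 32
Sorted descending: 378, 240, 168, 126, 32, 27, 20.
The fourth-highest RPN is 126 (#2).

126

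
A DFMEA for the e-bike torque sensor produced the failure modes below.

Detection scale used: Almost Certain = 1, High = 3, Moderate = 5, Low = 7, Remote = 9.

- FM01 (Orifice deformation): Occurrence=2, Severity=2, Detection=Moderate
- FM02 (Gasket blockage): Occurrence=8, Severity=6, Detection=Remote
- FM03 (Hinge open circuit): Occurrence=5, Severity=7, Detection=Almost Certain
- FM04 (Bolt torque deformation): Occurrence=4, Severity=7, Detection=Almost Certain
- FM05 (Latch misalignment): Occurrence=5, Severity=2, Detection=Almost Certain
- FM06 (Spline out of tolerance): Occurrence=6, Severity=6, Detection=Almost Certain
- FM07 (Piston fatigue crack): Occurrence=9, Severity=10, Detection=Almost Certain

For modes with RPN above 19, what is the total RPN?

RPN = Severity × Occurrence × Detection:
  FM01: 2 × 2 × 5 = 20
  FM02: 6 × 8 × 9 = 432
  FM03: 7 × 5 × 1 = 35
  FM04: 7 × 4 × 1 = 28
  FM05: 2 × 5 × 1 = 10
  FM06: 6 × 6 × 1 = 36
  FM07: 10 × 9 × 1 = 90
RPN > 19: FM01 (20), FM02 (432), FM03 (35), FM04 (28), FM06 (36), FM07 (90).
Sum: 20 + 432 + 35 + 28 + 36 + 90 = 641.

641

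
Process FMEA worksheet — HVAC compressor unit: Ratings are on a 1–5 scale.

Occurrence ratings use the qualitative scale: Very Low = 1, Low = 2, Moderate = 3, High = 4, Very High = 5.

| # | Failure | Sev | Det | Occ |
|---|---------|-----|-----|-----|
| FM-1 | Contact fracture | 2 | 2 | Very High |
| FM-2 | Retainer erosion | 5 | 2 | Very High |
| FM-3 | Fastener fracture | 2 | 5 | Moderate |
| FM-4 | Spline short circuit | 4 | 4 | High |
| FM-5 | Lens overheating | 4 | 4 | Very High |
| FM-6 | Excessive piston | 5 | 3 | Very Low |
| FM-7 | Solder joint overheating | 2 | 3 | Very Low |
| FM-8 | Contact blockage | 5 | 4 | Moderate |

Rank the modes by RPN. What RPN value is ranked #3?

RPN = Severity × Occurrence × Detection:
  FM-1: 2 × 5 × 2 = 20
  FM-2: 5 × 5 × 2 = 50
  FM-3: 2 × 3 × 5 = 30
  FM-4: 4 × 4 × 4 = 64
  FM-5: 4 × 5 × 4 = 80
  FM-6: 5 × 1 × 3 = 15
  FM-7: 2 × 1 × 3 = 6
  FM-8: 5 × 3 × 4 = 60
Sorted descending: 80, 64, 60, 50, 30, 20, 15, 6.
The third-highest RPN is 60 (FM-8).

60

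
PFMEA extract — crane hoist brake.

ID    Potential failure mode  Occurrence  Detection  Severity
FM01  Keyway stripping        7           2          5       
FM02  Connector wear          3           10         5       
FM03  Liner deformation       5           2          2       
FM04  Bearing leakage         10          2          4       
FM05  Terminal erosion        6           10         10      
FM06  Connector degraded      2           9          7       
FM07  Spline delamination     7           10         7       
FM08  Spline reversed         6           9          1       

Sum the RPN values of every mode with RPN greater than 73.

1446

RPN = Severity × Occurrence × Detection:
  FM01: 5 × 7 × 2 = 70
  FM02: 5 × 3 × 10 = 150
  FM03: 2 × 5 × 2 = 20
  FM04: 4 × 10 × 2 = 80
  FM05: 10 × 6 × 10 = 600
  FM06: 7 × 2 × 9 = 126
  FM07: 7 × 7 × 10 = 490
  FM08: 1 × 6 × 9 = 54
RPN > 73: FM02 (150), FM04 (80), FM05 (600), FM06 (126), FM07 (490).
Sum: 150 + 80 + 600 + 126 + 490 = 1446.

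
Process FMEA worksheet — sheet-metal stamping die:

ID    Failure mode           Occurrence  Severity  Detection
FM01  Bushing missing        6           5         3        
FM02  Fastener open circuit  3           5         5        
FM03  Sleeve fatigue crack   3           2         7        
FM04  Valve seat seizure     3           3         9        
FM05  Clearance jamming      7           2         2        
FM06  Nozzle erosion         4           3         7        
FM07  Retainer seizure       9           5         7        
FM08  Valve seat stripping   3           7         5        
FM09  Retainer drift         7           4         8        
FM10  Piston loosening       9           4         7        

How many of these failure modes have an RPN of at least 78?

RPN = Severity × Occurrence × Detection:
  FM01: 5 × 6 × 3 = 90
  FM02: 5 × 3 × 5 = 75
  FM03: 2 × 3 × 7 = 42
  FM04: 3 × 3 × 9 = 81
  FM05: 2 × 7 × 2 = 28
  FM06: 3 × 4 × 7 = 84
  FM07: 5 × 9 × 7 = 315
  FM08: 7 × 3 × 5 = 105
  FM09: 4 × 7 × 8 = 224
  FM10: 4 × 9 × 7 = 252
Modes with RPN ≥ 78: FM01 (90), FM04 (81), FM06 (84), FM07 (315), FM08 (105), FM09 (224), FM10 (252) → 7.

7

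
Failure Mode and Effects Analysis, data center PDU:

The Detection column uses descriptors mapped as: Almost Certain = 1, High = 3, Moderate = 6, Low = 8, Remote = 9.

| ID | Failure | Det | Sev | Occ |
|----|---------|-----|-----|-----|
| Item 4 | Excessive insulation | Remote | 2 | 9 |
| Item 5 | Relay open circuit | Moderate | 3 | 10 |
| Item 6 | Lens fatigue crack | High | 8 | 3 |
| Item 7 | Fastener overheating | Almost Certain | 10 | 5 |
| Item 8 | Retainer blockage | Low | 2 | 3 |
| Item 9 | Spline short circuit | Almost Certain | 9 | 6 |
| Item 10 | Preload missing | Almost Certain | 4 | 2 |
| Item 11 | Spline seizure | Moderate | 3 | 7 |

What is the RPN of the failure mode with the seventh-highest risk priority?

48

RPN = Severity × Occurrence × Detection:
  Item 4: 2 × 9 × 9 = 162
  Item 5: 3 × 10 × 6 = 180
  Item 6: 8 × 3 × 3 = 72
  Item 7: 10 × 5 × 1 = 50
  Item 8: 2 × 3 × 8 = 48
  Item 9: 9 × 6 × 1 = 54
  Item 10: 4 × 2 × 1 = 8
  Item 11: 3 × 7 × 6 = 126
Sorted descending: 180, 162, 126, 72, 54, 50, 48, 8.
The seventh-highest RPN is 48 (Item 8).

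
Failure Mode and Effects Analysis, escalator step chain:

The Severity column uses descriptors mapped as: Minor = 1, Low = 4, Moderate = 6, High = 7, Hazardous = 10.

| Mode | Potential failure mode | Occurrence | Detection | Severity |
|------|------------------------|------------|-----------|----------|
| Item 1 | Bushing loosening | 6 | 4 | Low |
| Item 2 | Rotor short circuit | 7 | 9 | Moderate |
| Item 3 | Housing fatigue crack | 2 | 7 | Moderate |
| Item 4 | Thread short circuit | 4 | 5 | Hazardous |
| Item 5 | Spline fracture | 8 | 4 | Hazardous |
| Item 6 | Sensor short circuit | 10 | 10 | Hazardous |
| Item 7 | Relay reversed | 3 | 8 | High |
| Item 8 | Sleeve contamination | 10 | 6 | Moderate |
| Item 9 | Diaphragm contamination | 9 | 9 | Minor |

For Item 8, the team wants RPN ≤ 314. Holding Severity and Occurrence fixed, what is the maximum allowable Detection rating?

5

Item 8: S=6, O=10, D=6 → current RPN = 360.
Fixed product = 60. Need 60 × D ≤ 314, so D ≤ 314/60 = 5.23.
Maximum integer Detection rating = 5 (gives RPN 300; D=6 would give 360 > 314).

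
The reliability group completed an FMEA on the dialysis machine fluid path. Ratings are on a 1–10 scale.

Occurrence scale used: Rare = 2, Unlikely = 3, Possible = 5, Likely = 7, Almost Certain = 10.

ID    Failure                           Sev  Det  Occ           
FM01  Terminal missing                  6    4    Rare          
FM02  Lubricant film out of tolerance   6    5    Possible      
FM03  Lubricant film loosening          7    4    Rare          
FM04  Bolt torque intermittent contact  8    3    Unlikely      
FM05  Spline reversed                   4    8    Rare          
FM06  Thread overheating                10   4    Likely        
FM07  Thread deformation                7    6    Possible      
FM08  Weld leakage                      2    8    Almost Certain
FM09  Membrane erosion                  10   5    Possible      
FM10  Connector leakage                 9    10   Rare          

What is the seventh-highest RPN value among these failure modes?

RPN = Severity × Occurrence × Detection:
  FM01: 6 × 2 × 4 = 48
  FM02: 6 × 5 × 5 = 150
  FM03: 7 × 2 × 4 = 56
  FM04: 8 × 3 × 3 = 72
  FM05: 4 × 2 × 8 = 64
  FM06: 10 × 7 × 4 = 280
  FM07: 7 × 5 × 6 = 210
  FM08: 2 × 10 × 8 = 160
  FM09: 10 × 5 × 5 = 250
  FM10: 9 × 2 × 10 = 180
Sorted descending: 280, 250, 210, 180, 160, 150, 72, 64, 56, 48.
The seventh-highest RPN is 72 (FM04).

72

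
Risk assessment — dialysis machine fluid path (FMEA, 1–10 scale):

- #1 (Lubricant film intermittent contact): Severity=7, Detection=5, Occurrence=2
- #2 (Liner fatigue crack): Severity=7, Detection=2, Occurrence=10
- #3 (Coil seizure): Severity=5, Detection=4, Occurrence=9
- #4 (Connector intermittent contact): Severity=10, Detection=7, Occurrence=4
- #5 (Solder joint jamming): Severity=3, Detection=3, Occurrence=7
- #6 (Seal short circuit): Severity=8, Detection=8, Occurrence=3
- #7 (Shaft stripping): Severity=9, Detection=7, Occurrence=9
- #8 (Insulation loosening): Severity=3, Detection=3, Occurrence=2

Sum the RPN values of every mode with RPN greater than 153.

RPN = Severity × Occurrence × Detection:
  #1: 7 × 2 × 5 = 70
  #2: 7 × 10 × 2 = 140
  #3: 5 × 9 × 4 = 180
  #4: 10 × 4 × 7 = 280
  #5: 3 × 7 × 3 = 63
  #6: 8 × 3 × 8 = 192
  #7: 9 × 9 × 7 = 567
  #8: 3 × 2 × 3 = 18
RPN > 153: #3 (180), #4 (280), #6 (192), #7 (567).
Sum: 180 + 280 + 192 + 567 = 1219.

1219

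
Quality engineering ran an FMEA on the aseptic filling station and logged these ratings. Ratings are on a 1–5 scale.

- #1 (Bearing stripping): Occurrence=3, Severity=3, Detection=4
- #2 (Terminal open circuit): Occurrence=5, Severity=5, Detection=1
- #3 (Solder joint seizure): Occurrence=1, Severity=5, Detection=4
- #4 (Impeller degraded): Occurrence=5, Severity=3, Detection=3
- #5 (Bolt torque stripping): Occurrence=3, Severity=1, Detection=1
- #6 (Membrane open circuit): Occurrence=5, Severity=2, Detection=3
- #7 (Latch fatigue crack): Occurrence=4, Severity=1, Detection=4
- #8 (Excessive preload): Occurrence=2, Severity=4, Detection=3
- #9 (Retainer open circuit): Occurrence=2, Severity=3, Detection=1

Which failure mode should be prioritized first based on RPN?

RPN = Severity × Occurrence × Detection:
  #1: 3 × 3 × 4 = 36
  #2: 5 × 5 × 1 = 25
  #3: 5 × 1 × 4 = 20
  #4: 3 × 5 × 3 = 45
  #5: 1 × 3 × 1 = 3
  #6: 2 × 5 × 3 = 30
  #7: 1 × 4 × 4 = 16
  #8: 4 × 2 × 3 = 24
  #9: 3 × 2 × 1 = 6
Highest RPN is 45 → #4.

#4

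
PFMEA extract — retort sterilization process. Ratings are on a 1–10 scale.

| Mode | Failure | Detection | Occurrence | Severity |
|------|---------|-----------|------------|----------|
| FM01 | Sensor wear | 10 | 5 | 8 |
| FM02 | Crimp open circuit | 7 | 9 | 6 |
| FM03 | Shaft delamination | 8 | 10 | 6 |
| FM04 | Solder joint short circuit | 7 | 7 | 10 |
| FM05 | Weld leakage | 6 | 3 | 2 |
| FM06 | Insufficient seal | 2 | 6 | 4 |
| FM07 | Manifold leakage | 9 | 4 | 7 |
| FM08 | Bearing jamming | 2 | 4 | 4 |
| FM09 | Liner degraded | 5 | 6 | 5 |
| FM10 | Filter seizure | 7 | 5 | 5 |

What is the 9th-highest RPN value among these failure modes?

RPN = Severity × Occurrence × Detection:
  FM01: 8 × 5 × 10 = 400
  FM02: 6 × 9 × 7 = 378
  FM03: 6 × 10 × 8 = 480
  FM04: 10 × 7 × 7 = 490
  FM05: 2 × 3 × 6 = 36
  FM06: 4 × 6 × 2 = 48
  FM07: 7 × 4 × 9 = 252
  FM08: 4 × 4 × 2 = 32
  FM09: 5 × 6 × 5 = 150
  FM10: 5 × 5 × 7 = 175
Sorted descending: 490, 480, 400, 378, 252, 175, 150, 48, 36, 32.
The 9th-highest RPN is 36 (FM05).

36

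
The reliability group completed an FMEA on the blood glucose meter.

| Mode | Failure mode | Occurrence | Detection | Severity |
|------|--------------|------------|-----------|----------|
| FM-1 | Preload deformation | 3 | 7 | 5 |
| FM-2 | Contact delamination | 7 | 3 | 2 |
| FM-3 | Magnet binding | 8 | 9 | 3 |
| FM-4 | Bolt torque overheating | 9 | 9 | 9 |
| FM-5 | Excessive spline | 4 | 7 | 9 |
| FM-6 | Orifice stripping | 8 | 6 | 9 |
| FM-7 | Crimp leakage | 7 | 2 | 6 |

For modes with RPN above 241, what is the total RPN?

RPN = Severity × Occurrence × Detection:
  FM-1: 5 × 3 × 7 = 105
  FM-2: 2 × 7 × 3 = 42
  FM-3: 3 × 8 × 9 = 216
  FM-4: 9 × 9 × 9 = 729
  FM-5: 9 × 4 × 7 = 252
  FM-6: 9 × 8 × 6 = 432
  FM-7: 6 × 7 × 2 = 84
RPN > 241: FM-4 (729), FM-5 (252), FM-6 (432).
Sum: 729 + 252 + 432 = 1413.

1413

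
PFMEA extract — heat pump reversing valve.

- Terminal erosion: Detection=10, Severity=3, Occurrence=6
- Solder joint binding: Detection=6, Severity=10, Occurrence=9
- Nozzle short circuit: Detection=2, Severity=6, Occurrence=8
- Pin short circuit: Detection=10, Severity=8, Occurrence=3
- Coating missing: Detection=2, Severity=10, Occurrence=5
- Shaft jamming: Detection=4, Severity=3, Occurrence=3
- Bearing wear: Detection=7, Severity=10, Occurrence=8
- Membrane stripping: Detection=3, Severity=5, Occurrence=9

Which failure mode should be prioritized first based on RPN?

Bearing wear

RPN = Severity × Occurrence × Detection:
  Terminal erosion: 3 × 6 × 10 = 180
  Solder joint binding: 10 × 9 × 6 = 540
  Nozzle short circuit: 6 × 8 × 2 = 96
  Pin short circuit: 8 × 3 × 10 = 240
  Coating missing: 10 × 5 × 2 = 100
  Shaft jamming: 3 × 3 × 4 = 36
  Bearing wear: 10 × 8 × 7 = 560
  Membrane stripping: 5 × 9 × 3 = 135
Highest RPN is 560 → Bearing wear.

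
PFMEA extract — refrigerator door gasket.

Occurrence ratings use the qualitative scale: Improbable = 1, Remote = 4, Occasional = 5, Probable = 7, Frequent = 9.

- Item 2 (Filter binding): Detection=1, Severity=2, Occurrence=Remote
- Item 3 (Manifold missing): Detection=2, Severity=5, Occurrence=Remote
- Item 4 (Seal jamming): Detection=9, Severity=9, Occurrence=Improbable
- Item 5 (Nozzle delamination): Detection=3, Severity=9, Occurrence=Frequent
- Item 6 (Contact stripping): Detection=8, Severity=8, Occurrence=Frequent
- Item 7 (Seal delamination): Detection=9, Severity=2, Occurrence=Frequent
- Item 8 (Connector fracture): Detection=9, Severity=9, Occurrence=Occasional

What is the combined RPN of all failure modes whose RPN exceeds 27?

1507

RPN = Severity × Occurrence × Detection:
  Item 2: 2 × 4 × 1 = 8
  Item 3: 5 × 4 × 2 = 40
  Item 4: 9 × 1 × 9 = 81
  Item 5: 9 × 9 × 3 = 243
  Item 6: 8 × 9 × 8 = 576
  Item 7: 2 × 9 × 9 = 162
  Item 8: 9 × 5 × 9 = 405
RPN > 27: Item 3 (40), Item 4 (81), Item 5 (243), Item 6 (576), Item 7 (162), Item 8 (405).
Sum: 40 + 81 + 243 + 576 + 162 + 405 = 1507.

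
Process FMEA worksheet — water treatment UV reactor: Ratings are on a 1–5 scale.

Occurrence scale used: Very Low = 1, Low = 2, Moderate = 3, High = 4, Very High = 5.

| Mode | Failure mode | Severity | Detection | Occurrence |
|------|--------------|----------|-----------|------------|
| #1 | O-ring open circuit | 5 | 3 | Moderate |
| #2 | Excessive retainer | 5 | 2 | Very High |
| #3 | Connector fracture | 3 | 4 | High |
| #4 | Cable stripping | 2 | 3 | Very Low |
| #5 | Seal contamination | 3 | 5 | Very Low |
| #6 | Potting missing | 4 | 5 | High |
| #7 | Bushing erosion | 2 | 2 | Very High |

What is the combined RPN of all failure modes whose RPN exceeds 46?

178

RPN = Severity × Occurrence × Detection:
  #1: 5 × 3 × 3 = 45
  #2: 5 × 5 × 2 = 50
  #3: 3 × 4 × 4 = 48
  #4: 2 × 1 × 3 = 6
  #5: 3 × 1 × 5 = 15
  #6: 4 × 4 × 5 = 80
  #7: 2 × 5 × 2 = 20
RPN > 46: #2 (50), #3 (48), #6 (80).
Sum: 50 + 48 + 80 = 178.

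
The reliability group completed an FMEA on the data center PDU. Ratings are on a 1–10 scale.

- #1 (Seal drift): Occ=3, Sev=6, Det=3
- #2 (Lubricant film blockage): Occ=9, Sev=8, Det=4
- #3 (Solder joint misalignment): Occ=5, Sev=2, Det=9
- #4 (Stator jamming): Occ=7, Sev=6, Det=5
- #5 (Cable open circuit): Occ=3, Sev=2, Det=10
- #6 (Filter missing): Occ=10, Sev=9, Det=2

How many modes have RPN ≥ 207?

RPN = Severity × Occurrence × Detection:
  #1: 6 × 3 × 3 = 54
  #2: 8 × 9 × 4 = 288
  #3: 2 × 5 × 9 = 90
  #4: 6 × 7 × 5 = 210
  #5: 2 × 3 × 10 = 60
  #6: 9 × 10 × 2 = 180
Modes with RPN ≥ 207: #2 (288), #4 (210) → 2.

2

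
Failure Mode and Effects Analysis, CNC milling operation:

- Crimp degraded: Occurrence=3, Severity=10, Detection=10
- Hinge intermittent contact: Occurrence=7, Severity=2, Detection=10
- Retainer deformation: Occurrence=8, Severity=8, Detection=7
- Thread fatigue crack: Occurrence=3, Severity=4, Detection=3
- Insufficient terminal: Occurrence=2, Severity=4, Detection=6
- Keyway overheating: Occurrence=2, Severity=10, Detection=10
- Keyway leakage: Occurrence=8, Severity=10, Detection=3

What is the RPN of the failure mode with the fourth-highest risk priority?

RPN = Severity × Occurrence × Detection:
  Crimp degraded: 10 × 3 × 10 = 300
  Hinge intermittent contact: 2 × 7 × 10 = 140
  Retainer deformation: 8 × 8 × 7 = 448
  Thread fatigue crack: 4 × 3 × 3 = 36
  Insufficient terminal: 4 × 2 × 6 = 48
  Keyway overheating: 10 × 2 × 10 = 200
  Keyway leakage: 10 × 8 × 3 = 240
Sorted descending: 448, 300, 240, 200, 140, 48, 36.
The fourth-highest RPN is 200 (Keyway overheating).

200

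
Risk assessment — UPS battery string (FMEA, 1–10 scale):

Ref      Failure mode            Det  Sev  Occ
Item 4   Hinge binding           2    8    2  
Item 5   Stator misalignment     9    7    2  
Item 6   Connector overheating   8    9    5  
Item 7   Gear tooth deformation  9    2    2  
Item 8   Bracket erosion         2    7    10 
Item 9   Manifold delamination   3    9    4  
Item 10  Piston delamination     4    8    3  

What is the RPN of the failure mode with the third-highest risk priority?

126

RPN = Severity × Occurrence × Detection:
  Item 4: 8 × 2 × 2 = 32
  Item 5: 7 × 2 × 9 = 126
  Item 6: 9 × 5 × 8 = 360
  Item 7: 2 × 2 × 9 = 36
  Item 8: 7 × 10 × 2 = 140
  Item 9: 9 × 4 × 3 = 108
  Item 10: 8 × 3 × 4 = 96
Sorted descending: 360, 140, 126, 108, 96, 36, 32.
The third-highest RPN is 126 (Item 5).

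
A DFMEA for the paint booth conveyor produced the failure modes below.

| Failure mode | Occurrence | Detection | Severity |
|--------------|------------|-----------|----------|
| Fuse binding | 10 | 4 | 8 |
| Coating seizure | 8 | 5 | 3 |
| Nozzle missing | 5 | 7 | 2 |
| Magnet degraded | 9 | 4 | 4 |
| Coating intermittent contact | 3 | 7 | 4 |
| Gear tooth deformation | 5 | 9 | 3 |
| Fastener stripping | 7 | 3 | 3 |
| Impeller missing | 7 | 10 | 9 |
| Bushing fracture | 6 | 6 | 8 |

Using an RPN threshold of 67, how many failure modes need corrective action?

8

RPN = Severity × Occurrence × Detection:
  Fuse binding: 8 × 10 × 4 = 320
  Coating seizure: 3 × 8 × 5 = 120
  Nozzle missing: 2 × 5 × 7 = 70
  Magnet degraded: 4 × 9 × 4 = 144
  Coating intermittent contact: 4 × 3 × 7 = 84
  Gear tooth deformation: 3 × 5 × 9 = 135
  Fastener stripping: 3 × 7 × 3 = 63
  Impeller missing: 9 × 7 × 10 = 630
  Bushing fracture: 8 × 6 × 6 = 288
Modes with RPN ≥ 67: Fuse binding (320), Coating seizure (120), Nozzle missing (70), Magnet degraded (144), Coating intermittent contact (84), Gear tooth deformation (135), Impeller missing (630), Bushing fracture (288) → 8.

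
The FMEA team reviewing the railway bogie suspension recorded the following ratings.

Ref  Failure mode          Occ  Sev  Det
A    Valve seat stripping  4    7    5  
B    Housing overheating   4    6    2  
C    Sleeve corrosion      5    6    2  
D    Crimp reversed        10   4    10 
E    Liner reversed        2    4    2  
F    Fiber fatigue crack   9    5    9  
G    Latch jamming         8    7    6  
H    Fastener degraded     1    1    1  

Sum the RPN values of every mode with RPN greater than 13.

1405

RPN = Severity × Occurrence × Detection:
  A: 7 × 4 × 5 = 140
  B: 6 × 4 × 2 = 48
  C: 6 × 5 × 2 = 60
  D: 4 × 10 × 10 = 400
  E: 4 × 2 × 2 = 16
  F: 5 × 9 × 9 = 405
  G: 7 × 8 × 6 = 336
  H: 1 × 1 × 1 = 1
RPN > 13: A (140), B (48), C (60), D (400), E (16), F (405), G (336).
Sum: 140 + 48 + 60 + 400 + 16 + 405 + 336 = 1405.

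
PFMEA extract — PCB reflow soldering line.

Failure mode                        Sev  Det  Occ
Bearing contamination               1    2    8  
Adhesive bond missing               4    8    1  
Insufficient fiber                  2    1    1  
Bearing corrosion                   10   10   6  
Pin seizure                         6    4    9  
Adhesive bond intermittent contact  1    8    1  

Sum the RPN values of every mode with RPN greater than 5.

872

RPN = Severity × Occurrence × Detection:
  Bearing contamination: 1 × 8 × 2 = 16
  Adhesive bond missing: 4 × 1 × 8 = 32
  Insufficient fiber: 2 × 1 × 1 = 2
  Bearing corrosion: 10 × 6 × 10 = 600
  Pin seizure: 6 × 9 × 4 = 216
  Adhesive bond intermittent contact: 1 × 1 × 8 = 8
RPN > 5: Bearing contamination (16), Adhesive bond missing (32), Bearing corrosion (600), Pin seizure (216), Adhesive bond intermittent contact (8).
Sum: 16 + 32 + 600 + 216 + 8 = 872.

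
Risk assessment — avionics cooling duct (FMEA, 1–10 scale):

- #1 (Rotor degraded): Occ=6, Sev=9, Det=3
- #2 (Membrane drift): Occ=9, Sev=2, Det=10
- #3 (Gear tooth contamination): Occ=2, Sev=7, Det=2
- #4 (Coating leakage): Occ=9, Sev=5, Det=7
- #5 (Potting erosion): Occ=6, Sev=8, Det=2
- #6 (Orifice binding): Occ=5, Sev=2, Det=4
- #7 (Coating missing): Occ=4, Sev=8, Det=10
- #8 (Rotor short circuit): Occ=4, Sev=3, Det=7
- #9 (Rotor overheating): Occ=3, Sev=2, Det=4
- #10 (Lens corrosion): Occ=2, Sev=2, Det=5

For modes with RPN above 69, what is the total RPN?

1157

RPN = Severity × Occurrence × Detection:
  #1: 9 × 6 × 3 = 162
  #2: 2 × 9 × 10 = 180
  #3: 7 × 2 × 2 = 28
  #4: 5 × 9 × 7 = 315
  #5: 8 × 6 × 2 = 96
  #6: 2 × 5 × 4 = 40
  #7: 8 × 4 × 10 = 320
  #8: 3 × 4 × 7 = 84
  #9: 2 × 3 × 4 = 24
  #10: 2 × 2 × 5 = 20
RPN > 69: #1 (162), #2 (180), #4 (315), #5 (96), #7 (320), #8 (84).
Sum: 162 + 180 + 315 + 96 + 320 + 84 = 1157.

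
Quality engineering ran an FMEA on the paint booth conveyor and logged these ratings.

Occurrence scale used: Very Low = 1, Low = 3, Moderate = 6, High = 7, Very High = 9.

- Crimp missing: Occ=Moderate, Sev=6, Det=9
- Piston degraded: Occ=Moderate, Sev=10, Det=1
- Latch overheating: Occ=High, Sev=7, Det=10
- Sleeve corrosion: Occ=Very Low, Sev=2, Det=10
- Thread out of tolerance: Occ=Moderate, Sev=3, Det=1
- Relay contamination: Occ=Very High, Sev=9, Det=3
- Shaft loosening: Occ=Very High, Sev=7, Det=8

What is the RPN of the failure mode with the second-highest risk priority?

RPN = Severity × Occurrence × Detection:
  Crimp missing: 6 × 6 × 9 = 324
  Piston degraded: 10 × 6 × 1 = 60
  Latch overheating: 7 × 7 × 10 = 490
  Sleeve corrosion: 2 × 1 × 10 = 20
  Thread out of tolerance: 3 × 6 × 1 = 18
  Relay contamination: 9 × 9 × 3 = 243
  Shaft loosening: 7 × 9 × 8 = 504
Sorted descending: 504, 490, 324, 243, 60, 20, 18.
The second-highest RPN is 490 (Latch overheating).

490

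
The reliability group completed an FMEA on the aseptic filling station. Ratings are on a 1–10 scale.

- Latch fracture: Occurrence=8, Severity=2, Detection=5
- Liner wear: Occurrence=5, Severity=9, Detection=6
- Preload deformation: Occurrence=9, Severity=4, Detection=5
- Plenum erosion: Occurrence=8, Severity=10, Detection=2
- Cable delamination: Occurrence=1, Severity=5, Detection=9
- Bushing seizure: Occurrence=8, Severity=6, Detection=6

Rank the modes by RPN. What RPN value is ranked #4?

160

RPN = Severity × Occurrence × Detection:
  Latch fracture: 2 × 8 × 5 = 80
  Liner wear: 9 × 5 × 6 = 270
  Preload deformation: 4 × 9 × 5 = 180
  Plenum erosion: 10 × 8 × 2 = 160
  Cable delamination: 5 × 1 × 9 = 45
  Bushing seizure: 6 × 8 × 6 = 288
Sorted descending: 288, 270, 180, 160, 80, 45.
The fourth-highest RPN is 160 (Plenum erosion).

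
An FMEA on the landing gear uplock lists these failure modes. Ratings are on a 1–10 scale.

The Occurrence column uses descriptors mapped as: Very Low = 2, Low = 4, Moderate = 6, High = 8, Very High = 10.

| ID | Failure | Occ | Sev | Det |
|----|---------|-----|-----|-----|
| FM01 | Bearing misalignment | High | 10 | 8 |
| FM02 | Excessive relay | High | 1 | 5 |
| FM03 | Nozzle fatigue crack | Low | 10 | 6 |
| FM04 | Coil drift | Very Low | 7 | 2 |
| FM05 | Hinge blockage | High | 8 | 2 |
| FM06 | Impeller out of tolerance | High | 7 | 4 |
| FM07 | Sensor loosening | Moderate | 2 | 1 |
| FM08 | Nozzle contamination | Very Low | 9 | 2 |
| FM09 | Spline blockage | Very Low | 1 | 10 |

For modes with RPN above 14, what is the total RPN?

1356

RPN = Severity × Occurrence × Detection:
  FM01: 10 × 8 × 8 = 640
  FM02: 1 × 8 × 5 = 40
  FM03: 10 × 4 × 6 = 240
  FM04: 7 × 2 × 2 = 28
  FM05: 8 × 8 × 2 = 128
  FM06: 7 × 8 × 4 = 224
  FM07: 2 × 6 × 1 = 12
  FM08: 9 × 2 × 2 = 36
  FM09: 1 × 2 × 10 = 20
RPN > 14: FM01 (640), FM02 (40), FM03 (240), FM04 (28), FM05 (128), FM06 (224), FM08 (36), FM09 (20).
Sum: 640 + 40 + 240 + 28 + 128 + 224 + 36 + 20 = 1356.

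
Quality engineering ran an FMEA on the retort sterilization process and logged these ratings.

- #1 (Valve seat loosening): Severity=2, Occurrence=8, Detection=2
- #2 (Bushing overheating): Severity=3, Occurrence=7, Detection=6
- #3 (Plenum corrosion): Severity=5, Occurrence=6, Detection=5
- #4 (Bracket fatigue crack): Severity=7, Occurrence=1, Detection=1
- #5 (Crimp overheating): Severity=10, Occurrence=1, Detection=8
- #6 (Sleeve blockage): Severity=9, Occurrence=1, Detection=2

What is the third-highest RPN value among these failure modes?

RPN = Severity × Occurrence × Detection:
  #1: 2 × 8 × 2 = 32
  #2: 3 × 7 × 6 = 126
  #3: 5 × 6 × 5 = 150
  #4: 7 × 1 × 1 = 7
  #5: 10 × 1 × 8 = 80
  #6: 9 × 1 × 2 = 18
Sorted descending: 150, 126, 80, 32, 18, 7.
The third-highest RPN is 80 (#5).

80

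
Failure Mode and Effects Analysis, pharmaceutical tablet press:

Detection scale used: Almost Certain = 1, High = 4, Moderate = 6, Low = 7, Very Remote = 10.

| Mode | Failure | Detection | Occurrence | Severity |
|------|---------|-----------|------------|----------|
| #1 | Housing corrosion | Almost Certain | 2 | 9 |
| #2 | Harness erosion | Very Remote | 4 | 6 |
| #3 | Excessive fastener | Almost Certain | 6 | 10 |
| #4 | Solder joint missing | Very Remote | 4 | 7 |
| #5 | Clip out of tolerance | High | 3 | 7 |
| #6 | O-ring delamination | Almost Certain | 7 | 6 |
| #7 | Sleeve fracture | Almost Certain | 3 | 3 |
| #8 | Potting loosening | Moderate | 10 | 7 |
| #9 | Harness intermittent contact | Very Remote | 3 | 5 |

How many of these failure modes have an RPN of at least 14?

RPN = Severity × Occurrence × Detection:
  #1: 9 × 2 × 1 = 18
  #2: 6 × 4 × 10 = 240
  #3: 10 × 6 × 1 = 60
  #4: 7 × 4 × 10 = 280
  #5: 7 × 3 × 4 = 84
  #6: 6 × 7 × 1 = 42
  #7: 3 × 3 × 1 = 9
  #8: 7 × 10 × 6 = 420
  #9: 5 × 3 × 10 = 150
Modes with RPN ≥ 14: #1 (18), #2 (240), #3 (60), #4 (280), #5 (84), #6 (42), #8 (420), #9 (150) → 8.

8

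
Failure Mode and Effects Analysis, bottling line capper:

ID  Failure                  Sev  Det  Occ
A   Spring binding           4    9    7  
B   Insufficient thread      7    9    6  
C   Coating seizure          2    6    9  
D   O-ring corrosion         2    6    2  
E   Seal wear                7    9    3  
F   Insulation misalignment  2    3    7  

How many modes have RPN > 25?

RPN = Severity × Occurrence × Detection:
  A: 4 × 7 × 9 = 252
  B: 7 × 6 × 9 = 378
  C: 2 × 9 × 6 = 108
  D: 2 × 2 × 6 = 24
  E: 7 × 3 × 9 = 189
  F: 2 × 7 × 3 = 42
Modes with RPN > 25: A (252), B (378), C (108), E (189), F (42) → 5.

5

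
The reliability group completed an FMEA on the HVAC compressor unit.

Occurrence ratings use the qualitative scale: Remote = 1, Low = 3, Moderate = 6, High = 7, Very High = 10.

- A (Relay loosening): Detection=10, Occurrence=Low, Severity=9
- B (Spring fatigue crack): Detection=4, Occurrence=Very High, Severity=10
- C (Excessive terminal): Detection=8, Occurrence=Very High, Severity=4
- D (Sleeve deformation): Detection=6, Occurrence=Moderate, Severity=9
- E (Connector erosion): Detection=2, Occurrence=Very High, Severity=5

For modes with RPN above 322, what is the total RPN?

RPN = Severity × Occurrence × Detection:
  A: 9 × 3 × 10 = 270
  B: 10 × 10 × 4 = 400
  C: 4 × 10 × 8 = 320
  D: 9 × 6 × 6 = 324
  E: 5 × 10 × 2 = 100
RPN > 322: B (400), D (324).
Sum: 400 + 324 = 724.

724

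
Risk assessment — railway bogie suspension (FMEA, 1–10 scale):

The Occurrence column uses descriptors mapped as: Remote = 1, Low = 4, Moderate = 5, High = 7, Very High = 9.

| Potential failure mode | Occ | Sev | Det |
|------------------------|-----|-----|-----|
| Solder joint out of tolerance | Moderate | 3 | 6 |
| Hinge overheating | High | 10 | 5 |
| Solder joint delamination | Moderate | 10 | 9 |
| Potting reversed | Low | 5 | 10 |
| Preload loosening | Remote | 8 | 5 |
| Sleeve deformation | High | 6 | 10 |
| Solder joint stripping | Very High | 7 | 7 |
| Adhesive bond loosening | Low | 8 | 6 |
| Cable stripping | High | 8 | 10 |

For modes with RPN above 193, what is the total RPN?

2421

RPN = Severity × Occurrence × Detection:
  Solder joint out of tolerance: 3 × 5 × 6 = 90
  Hinge overheating: 10 × 7 × 5 = 350
  Solder joint delamination: 10 × 5 × 9 = 450
  Potting reversed: 5 × 4 × 10 = 200
  Preload loosening: 8 × 1 × 5 = 40
  Sleeve deformation: 6 × 7 × 10 = 420
  Solder joint stripping: 7 × 9 × 7 = 441
  Adhesive bond loosening: 8 × 4 × 6 = 192
  Cable stripping: 8 × 7 × 10 = 560
RPN > 193: Hinge overheating (350), Solder joint delamination (450), Potting reversed (200), Sleeve deformation (420), Solder joint stripping (441), Cable stripping (560).
Sum: 350 + 450 + 200 + 420 + 441 + 560 = 2421.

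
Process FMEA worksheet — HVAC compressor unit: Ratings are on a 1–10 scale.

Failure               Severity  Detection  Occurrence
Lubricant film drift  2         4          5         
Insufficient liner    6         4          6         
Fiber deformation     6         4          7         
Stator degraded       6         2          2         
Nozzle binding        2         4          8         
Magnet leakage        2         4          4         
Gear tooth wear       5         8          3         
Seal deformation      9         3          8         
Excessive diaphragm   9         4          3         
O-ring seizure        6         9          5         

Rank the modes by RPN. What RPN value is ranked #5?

RPN = Severity × Occurrence × Detection:
  Lubricant film drift: 2 × 5 × 4 = 40
  Insufficient liner: 6 × 6 × 4 = 144
  Fiber deformation: 6 × 7 × 4 = 168
  Stator degraded: 6 × 2 × 2 = 24
  Nozzle binding: 2 × 8 × 4 = 64
  Magnet leakage: 2 × 4 × 4 = 32
  Gear tooth wear: 5 × 3 × 8 = 120
  Seal deformation: 9 × 8 × 3 = 216
  Excessive diaphragm: 9 × 3 × 4 = 108
  O-ring seizure: 6 × 5 × 9 = 270
Sorted descending: 270, 216, 168, 144, 120, 108, 64, 40, 32, 24.
The fifth-highest RPN is 120 (Gear tooth wear).

120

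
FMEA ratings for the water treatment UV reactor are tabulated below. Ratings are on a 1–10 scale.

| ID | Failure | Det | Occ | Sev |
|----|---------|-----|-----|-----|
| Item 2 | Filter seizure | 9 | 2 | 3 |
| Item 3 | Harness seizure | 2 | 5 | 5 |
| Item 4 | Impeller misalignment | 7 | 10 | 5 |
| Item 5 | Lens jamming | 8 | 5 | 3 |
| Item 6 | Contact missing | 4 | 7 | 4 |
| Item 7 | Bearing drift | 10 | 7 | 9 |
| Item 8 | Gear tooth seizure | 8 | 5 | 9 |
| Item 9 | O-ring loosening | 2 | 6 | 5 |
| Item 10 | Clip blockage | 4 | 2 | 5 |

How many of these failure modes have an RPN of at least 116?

RPN = Severity × Occurrence × Detection:
  Item 2: 3 × 2 × 9 = 54
  Item 3: 5 × 5 × 2 = 50
  Item 4: 5 × 10 × 7 = 350
  Item 5: 3 × 5 × 8 = 120
  Item 6: 4 × 7 × 4 = 112
  Item 7: 9 × 7 × 10 = 630
  Item 8: 9 × 5 × 8 = 360
  Item 9: 5 × 6 × 2 = 60
  Item 10: 5 × 2 × 4 = 40
Modes with RPN ≥ 116: Item 4 (350), Item 5 (120), Item 7 (630), Item 8 (360) → 4.

4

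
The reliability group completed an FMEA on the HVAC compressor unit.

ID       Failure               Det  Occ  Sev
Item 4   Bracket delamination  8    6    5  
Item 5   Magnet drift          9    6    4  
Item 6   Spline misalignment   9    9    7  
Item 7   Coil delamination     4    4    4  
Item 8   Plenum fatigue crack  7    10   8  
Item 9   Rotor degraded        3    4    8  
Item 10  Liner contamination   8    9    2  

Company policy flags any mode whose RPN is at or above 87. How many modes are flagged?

6

RPN = Severity × Occurrence × Detection:
  Item 4: 5 × 6 × 8 = 240
  Item 5: 4 × 6 × 9 = 216
  Item 6: 7 × 9 × 9 = 567
  Item 7: 4 × 4 × 4 = 64
  Item 8: 8 × 10 × 7 = 560
  Item 9: 8 × 4 × 3 = 96
  Item 10: 2 × 9 × 8 = 144
Modes with RPN ≥ 87: Item 4 (240), Item 5 (216), Item 6 (567), Item 8 (560), Item 9 (96), Item 10 (144) → 6.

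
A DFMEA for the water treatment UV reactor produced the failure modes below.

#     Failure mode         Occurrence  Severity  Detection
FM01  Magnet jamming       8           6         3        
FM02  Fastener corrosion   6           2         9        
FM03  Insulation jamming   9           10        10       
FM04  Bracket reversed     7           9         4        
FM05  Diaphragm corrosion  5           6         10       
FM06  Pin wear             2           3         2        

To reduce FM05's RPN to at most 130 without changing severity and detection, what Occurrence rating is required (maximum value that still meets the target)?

2

FM05: S=6, O=5, D=10 → current RPN = 300.
Fixed product = 60. Need 60 × O ≤ 130, so O ≤ 130/60 = 2.17.
Maximum integer Occurrence rating = 2 (gives RPN 120; O=3 would give 180 > 130).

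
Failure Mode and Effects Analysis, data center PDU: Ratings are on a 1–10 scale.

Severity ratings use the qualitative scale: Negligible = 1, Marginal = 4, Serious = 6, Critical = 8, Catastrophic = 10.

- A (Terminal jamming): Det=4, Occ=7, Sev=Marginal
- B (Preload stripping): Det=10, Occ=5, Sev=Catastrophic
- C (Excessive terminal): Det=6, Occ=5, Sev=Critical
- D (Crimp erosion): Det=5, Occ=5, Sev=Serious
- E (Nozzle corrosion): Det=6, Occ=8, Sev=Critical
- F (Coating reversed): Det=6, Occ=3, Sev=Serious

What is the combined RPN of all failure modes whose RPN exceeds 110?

1386

RPN = Severity × Occurrence × Detection:
  A: 4 × 7 × 4 = 112
  B: 10 × 5 × 10 = 500
  C: 8 × 5 × 6 = 240
  D: 6 × 5 × 5 = 150
  E: 8 × 8 × 6 = 384
  F: 6 × 3 × 6 = 108
RPN > 110: A (112), B (500), C (240), D (150), E (384).
Sum: 112 + 500 + 240 + 150 + 384 = 1386.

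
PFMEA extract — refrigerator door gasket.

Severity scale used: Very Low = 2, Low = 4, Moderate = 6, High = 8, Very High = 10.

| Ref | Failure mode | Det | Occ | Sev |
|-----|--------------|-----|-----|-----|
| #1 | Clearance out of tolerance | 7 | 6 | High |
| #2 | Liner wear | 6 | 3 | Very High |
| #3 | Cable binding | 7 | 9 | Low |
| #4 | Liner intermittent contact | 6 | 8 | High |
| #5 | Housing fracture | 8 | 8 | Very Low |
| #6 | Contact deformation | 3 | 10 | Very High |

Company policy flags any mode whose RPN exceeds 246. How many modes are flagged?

4

RPN = Severity × Occurrence × Detection:
  #1: 8 × 6 × 7 = 336
  #2: 10 × 3 × 6 = 180
  #3: 4 × 9 × 7 = 252
  #4: 8 × 8 × 6 = 384
  #5: 2 × 8 × 8 = 128
  #6: 10 × 10 × 3 = 300
Modes with RPN > 246: #1 (336), #3 (252), #4 (384), #6 (300) → 4.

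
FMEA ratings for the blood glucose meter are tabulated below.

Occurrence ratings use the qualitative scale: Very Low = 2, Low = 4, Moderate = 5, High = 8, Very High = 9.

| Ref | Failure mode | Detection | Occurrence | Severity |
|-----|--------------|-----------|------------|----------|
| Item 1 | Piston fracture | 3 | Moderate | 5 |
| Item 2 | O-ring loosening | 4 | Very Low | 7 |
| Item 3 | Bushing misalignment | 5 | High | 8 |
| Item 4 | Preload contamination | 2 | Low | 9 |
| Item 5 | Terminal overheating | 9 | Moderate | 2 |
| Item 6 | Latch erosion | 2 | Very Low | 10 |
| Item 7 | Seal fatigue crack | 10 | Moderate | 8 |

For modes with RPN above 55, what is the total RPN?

RPN = Severity × Occurrence × Detection:
  Item 1: 5 × 5 × 3 = 75
  Item 2: 7 × 2 × 4 = 56
  Item 3: 8 × 8 × 5 = 320
  Item 4: 9 × 4 × 2 = 72
  Item 5: 2 × 5 × 9 = 90
  Item 6: 10 × 2 × 2 = 40
  Item 7: 8 × 5 × 10 = 400
RPN > 55: Item 1 (75), Item 2 (56), Item 3 (320), Item 4 (72), Item 5 (90), Item 7 (400).
Sum: 75 + 56 + 320 + 72 + 90 + 400 = 1013.

1013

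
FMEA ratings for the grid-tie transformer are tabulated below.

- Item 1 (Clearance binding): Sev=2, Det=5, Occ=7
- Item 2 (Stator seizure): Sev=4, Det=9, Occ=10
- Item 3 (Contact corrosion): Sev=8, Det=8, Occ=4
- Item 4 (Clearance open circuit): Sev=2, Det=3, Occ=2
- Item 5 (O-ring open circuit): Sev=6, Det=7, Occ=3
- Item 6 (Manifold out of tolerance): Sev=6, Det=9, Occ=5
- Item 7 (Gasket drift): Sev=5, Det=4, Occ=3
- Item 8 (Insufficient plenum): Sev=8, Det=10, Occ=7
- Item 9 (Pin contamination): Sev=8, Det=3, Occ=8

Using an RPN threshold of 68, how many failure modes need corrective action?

RPN = Severity × Occurrence × Detection:
  Item 1: 2 × 7 × 5 = 70
  Item 2: 4 × 10 × 9 = 360
  Item 3: 8 × 4 × 8 = 256
  Item 4: 2 × 2 × 3 = 12
  Item 5: 6 × 3 × 7 = 126
  Item 6: 6 × 5 × 9 = 270
  Item 7: 5 × 3 × 4 = 60
  Item 8: 8 × 7 × 10 = 560
  Item 9: 8 × 8 × 3 = 192
Modes with RPN ≥ 68: Item 1 (70), Item 2 (360), Item 3 (256), Item 5 (126), Item 6 (270), Item 8 (560), Item 9 (192) → 7.

7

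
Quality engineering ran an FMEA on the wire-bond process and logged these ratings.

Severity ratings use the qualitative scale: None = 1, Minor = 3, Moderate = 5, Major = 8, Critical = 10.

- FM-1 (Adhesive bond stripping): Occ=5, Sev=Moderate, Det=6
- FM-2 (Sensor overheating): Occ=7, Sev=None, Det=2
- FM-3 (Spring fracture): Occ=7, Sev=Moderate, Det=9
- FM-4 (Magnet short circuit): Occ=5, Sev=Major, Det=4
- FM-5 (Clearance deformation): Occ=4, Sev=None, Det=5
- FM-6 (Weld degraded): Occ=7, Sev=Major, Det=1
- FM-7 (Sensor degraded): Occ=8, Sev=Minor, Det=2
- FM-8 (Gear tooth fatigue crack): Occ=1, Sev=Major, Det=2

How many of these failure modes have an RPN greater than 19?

RPN = Severity × Occurrence × Detection:
  FM-1: 5 × 5 × 6 = 150
  FM-2: 1 × 7 × 2 = 14
  FM-3: 5 × 7 × 9 = 315
  FM-4: 8 × 5 × 4 = 160
  FM-5: 1 × 4 × 5 = 20
  FM-6: 8 × 7 × 1 = 56
  FM-7: 3 × 8 × 2 = 48
  FM-8: 8 × 1 × 2 = 16
Modes with RPN > 19: FM-1 (150), FM-3 (315), FM-4 (160), FM-5 (20), FM-6 (56), FM-7 (48) → 6.

6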